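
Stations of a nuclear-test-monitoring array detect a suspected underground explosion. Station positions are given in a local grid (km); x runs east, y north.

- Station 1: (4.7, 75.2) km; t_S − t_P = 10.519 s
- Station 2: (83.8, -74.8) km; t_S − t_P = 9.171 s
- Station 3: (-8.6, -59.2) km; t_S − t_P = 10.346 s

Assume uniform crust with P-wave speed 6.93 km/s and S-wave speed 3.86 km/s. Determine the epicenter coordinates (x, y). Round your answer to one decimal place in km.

x ≈ 58.5 km, y ≈ 1.0 km

Distance from S−P lag: d = Δt · v_P v_S / (v_P − v_S) = Δt · (6.93·3.86)/(6.93−3.86) ≈ 8.7133·Δt.
So d_Station 1 = 91.66, d_Station 2 = 79.91, d_Station 3 = 90.15 km.
Circle about each station: (x − 4.7)² + (y − 75.2)² = 91.66²; (x − 83.8)² + (y + 74.8)² = 79.91²; (x + 8.6)² + (y + 59.2)² = 90.15².
Subtracting the Station 1 equation from the Station 2 and Station 3 equations removes the quadratic terms:
158.2 x − 300.0 y = 8956.30
-26.6 x − 268.8 y = -1824.00
Solving the 2×2 system: x ≈ 58.5, y ≈ 1.0 km.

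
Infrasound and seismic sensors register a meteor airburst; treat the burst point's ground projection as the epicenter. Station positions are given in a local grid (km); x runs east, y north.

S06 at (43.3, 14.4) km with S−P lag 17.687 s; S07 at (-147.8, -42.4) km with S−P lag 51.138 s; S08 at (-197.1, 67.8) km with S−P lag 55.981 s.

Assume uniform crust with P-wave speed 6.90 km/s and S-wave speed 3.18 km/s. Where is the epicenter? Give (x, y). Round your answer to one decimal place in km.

(133.1, 67.5)

Distance from S−P lag: d = Δt · v_P v_S / (v_P − v_S) = Δt · (6.90·3.18)/(6.90−3.18) ≈ 5.8984·Δt.
So d_S06 = 104.32, d_S07 = 301.63, d_S08 = 330.20 km.
Circle about each station: (x − 43.3)² + (y − 14.4)² = 104.32²; (x + 147.8)² + (y + 42.4)² = 301.63²; (x + 197.1)² + (y − 67.8)² = 330.20².
Subtracting the S06 equation from the S07 and S08 equations removes the quadratic terms:
-382.2 x − 113.6 y = -58537.64
-480.8 x + 106.8 y = -56786.38
Solving the 2×2 system: x ≈ 133.1, y ≈ 67.5 km.
Check against S06 (with the unrounded x, y): √((x − 43.3)²+(y − 14.4)²) = 104.32 ≈ 104.32 km. ✓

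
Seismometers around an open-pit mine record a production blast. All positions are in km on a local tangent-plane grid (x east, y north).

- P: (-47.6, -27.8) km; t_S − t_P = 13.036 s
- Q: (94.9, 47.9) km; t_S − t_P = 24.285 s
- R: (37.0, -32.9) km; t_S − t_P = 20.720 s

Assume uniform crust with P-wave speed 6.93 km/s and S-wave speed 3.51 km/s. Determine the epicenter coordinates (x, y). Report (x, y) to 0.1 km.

Distance from S−P lag: d = Δt · v_P v_S / (v_P − v_S) = Δt · (6.93·3.51)/(6.93−3.51) ≈ 7.1124·Δt.
So d_P = 92.72, d_Q = 172.72, d_R = 147.37 km.
Circle about each station: (x + 47.6)² + (y + 27.8)² = 92.72²; (x − 94.9)² + (y − 47.9)² = 172.72²; (x − 37.0)² + (y + 32.9)² = 147.37².
Subtracting the P equation from the Q and R equations removes the quadratic terms:
285.0 x + 151.4 y = -12973.38
169.2 x − 10.2 y = -13708.11
Solving the 2×2 system: x ≈ -77.4, y ≈ 60.0 km.
Check against P (with the unrounded x, y): √((x + 47.6)²+(y + 27.8)²) = 92.73 ≈ 92.72 km. ✓

x ≈ -77.4 km, y ≈ 60.0 km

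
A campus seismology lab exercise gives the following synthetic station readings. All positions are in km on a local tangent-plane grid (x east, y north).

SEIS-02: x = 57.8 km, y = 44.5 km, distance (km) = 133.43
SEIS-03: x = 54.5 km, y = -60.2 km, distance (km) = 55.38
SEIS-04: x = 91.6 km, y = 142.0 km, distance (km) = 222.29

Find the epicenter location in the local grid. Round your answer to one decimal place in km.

Circle about each station: (x − 57.8)² + (y − 44.5)² = 133.43²; (x − 54.5)² + (y + 60.2)² = 55.38²; (x − 91.6)² + (y − 142.0)² = 222.29².
Subtracting the SEIS-02 equation from the SEIS-03 and SEIS-04 equations removes the quadratic terms:
-6.6 x − 209.4 y = 16009.82
67.6 x + 195.0 y = -8375.81
Solving the 2×2 system: x ≈ 106.3, y ≈ -79.8 km.

(106.3, -79.8)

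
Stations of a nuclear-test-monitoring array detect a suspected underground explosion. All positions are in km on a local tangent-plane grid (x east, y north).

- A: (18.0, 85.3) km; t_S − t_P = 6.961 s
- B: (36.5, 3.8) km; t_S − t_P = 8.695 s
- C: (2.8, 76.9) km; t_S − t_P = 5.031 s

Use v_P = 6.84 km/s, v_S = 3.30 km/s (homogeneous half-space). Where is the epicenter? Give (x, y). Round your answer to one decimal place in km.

Distance from S−P lag: d = Δt · v_P v_S / (v_P − v_S) = Δt · (6.84·3.30)/(6.84−3.30) ≈ 6.3763·Δt.
So d_A = 44.39, d_B = 55.44, d_C = 32.08 km.
Circle about each station: (x − 18.0)² + (y − 85.3)² = 44.39²; (x − 36.5)² + (y − 3.8)² = 55.44²; (x − 2.8)² + (y − 76.9)² = 32.08².
Subtracting the A equation from the B and C equations removes the quadratic terms:
37.0 x − 163.0 y = -7356.52
-30.4 x − 16.8 y = -737.29
Solving the 2×2 system: x ≈ -0.6, y ≈ 45.0 km.

(-0.6, 45.0)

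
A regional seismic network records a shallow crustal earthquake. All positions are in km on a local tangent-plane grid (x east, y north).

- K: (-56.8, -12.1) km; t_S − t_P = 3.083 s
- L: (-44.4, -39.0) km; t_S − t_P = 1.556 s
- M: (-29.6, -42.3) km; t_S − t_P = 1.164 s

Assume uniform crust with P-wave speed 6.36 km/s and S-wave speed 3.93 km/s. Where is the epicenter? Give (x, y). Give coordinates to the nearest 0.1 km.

Distance from S−P lag: d = Δt · v_P v_S / (v_P − v_S) = Δt · (6.36·3.93)/(6.36−3.93) ≈ 10.2859·Δt.
So d_K = 31.71, d_L = 16.00, d_M = 11.97 km.
Circle about each station: (x + 56.8)² + (y + 12.1)² = 31.71²; (x + 44.4)² + (y + 39.0)² = 16.00²; (x + 29.6)² + (y + 42.3)² = 11.97².
Subtracting pairs of circle equations eliminates x²+y² and gives linear equations (the radical axes):
24.8 x − 53.8 y = 869.23
54.4 x − 60.4 y = 155.04
Solving the 2×2 system: x ≈ -30.9, y ≈ -30.4 km.
Check against K (with the unrounded x, y): √((x + 56.8)²+(y + 12.1)²) = 31.71 ≈ 31.71 km. ✓

(-30.9, -30.4)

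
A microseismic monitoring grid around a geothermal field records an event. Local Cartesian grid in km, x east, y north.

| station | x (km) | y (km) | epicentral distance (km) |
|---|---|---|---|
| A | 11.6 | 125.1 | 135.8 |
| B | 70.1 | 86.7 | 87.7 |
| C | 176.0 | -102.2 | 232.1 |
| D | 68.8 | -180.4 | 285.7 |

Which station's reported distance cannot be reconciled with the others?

D

Solve using three stations at a time. Using A, B, C (subtract circle equations pairwise → linear system) gives (x, y) ≈ (147.3, 128.1).
Distances from that point to each station vs reported:
  A: calculated 135.7 vs reported 135.8 → residual 0.1 km
  B: calculated 87.6 vs reported 87.7 → residual 0.1 km
  C: calculated 232.1 vs reported 232.1 → residual 0.0 km
  D: calculated 318.3 vs reported 285.7 → residual 32.6 km
A, B, C are mutually consistent (residuals ≈ 0); D is off by 32.6 km.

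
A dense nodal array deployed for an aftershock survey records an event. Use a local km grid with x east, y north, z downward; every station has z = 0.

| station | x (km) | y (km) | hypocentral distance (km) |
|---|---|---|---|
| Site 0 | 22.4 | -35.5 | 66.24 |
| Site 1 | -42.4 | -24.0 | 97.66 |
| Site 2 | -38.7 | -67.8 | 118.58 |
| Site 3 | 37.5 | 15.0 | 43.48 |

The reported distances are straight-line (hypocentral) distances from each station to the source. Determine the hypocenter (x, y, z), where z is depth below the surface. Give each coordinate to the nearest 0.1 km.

x ≈ 37.2 km, y ≈ 12.3 km, depth ≈ 43.4 km

Each station gives a sphere (x−x_i)² + (y−y_i)² + z² = d_i² (stations at z=0).
Subtracting the Site 0 sphere from Site 1 and Site 2: z² cancels, leaving linear equations in x and y:
-129.6 x + 23.0 y = -4537.99
-122.2 x − 64.6 y = -5340.96
Solving: x ≈ 37.200, y ≈ 12.309 km (keep extra digits for the depth step; rounded: 37.2, 12.3).
Then from the Site 0 sphere: z² = 66.24² − (x − 22.4)² − (y + 35.5)² with x = 37.200, y = 12.309, so z ≈ 43.394 ≈ 43.4 km.
Check against Site 3 (with the unrounded solution): distance 43.48 ≈ 43.48 km. ✓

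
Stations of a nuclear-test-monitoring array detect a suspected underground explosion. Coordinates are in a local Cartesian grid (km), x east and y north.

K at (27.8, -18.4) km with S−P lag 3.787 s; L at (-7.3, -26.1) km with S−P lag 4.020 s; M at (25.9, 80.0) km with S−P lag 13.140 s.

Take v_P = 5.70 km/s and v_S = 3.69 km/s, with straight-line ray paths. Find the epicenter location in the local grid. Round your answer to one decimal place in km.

x ≈ 20.8 km, y ≈ -57.4 km

Distance from S−P lag: d = Δt · v_P v_S / (v_P − v_S) = Δt · (5.70·3.69)/(5.70−3.69) ≈ 10.4642·Δt.
So d_K = 39.63, d_L = 42.07, d_M = 137.50 km.
Circle about each station: (x − 27.8)² + (y + 18.4)² = 39.63²; (x + 7.3)² + (y + 26.1)² = 42.07²; (x − 25.9)² + (y − 80.0)² = 137.50².
Subtracting the K equation from the L and M equations removes the quadratic terms:
-70.2 x − 15.4 y = -576.25
-3.8 x + 196.8 y = -11376.30
Solving the 2×2 system: x ≈ 20.8, y ≈ -57.4 km.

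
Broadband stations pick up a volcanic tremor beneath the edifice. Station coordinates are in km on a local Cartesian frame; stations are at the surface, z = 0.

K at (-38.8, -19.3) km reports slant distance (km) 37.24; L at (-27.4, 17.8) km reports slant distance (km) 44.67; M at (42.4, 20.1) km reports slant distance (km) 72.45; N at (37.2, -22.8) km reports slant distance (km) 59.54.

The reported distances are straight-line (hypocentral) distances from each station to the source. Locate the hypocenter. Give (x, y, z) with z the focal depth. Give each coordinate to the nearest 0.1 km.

(-14.7, -14.6, 28.0)

Each station gives a sphere (x−x_i)² + (y−y_i)² + z² = d_i² (stations at z=0).
Subtracting the K sphere from L and M: z² cancels, leaving linear equations in x and y:
22.8 x + 74.2 y = -1418.92
162.4 x + 78.8 y = -3538.34
Solving: x ≈ -14.701, y ≈ -14.606 km (keep extra digits for the depth step; rounded: -14.7, -14.6).
Then from the K sphere: z² = 37.24² − (x + 38.8)² − (y + 19.3)² with x = -14.701, y = -14.606, so z ≈ 28.000 ≈ 28.0 km.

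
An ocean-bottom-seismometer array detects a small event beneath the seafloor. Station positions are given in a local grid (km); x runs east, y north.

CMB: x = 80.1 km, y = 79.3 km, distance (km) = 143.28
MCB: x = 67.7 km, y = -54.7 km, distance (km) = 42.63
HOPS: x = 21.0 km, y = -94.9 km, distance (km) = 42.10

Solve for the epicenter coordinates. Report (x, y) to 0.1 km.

25.1 km east, -53.0 km north

Circle about each station: (x − 80.1)² + (y − 79.3)² = 143.28²; (x − 67.7)² + (y + 54.7)² = 42.63²; (x − 21.0)² + (y + 94.9)² = 42.10².
Subtracting pairs of circle equations eliminates x²+y² and gives linear equations (the radical axes):
-24.8 x − 268.0 y = 13582.72
-118.2 x − 348.4 y = 15499.26
Solving the 2×2 system: x ≈ 25.1, y ≈ -53.0 km.
Check against CMB (with the unrounded x, y): √((x − 80.1)²+(y − 79.3)²) = 143.28 ≈ 143.28 km. ✓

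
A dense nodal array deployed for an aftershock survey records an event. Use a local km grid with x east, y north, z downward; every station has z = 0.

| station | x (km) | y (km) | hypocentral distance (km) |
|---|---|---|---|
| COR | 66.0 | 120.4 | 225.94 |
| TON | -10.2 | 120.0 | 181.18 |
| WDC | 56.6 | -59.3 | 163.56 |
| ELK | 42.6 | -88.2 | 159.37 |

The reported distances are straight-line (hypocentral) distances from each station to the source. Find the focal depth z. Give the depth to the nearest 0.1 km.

Each station gives a sphere (x−x_i)² + (y−y_i)² + z² = d_i² (stations at z=0).
Subtracting the COR sphere from TON and WDC: z² cancels, leaving linear equations in x and y:
-152.4 x − 0.8 y = 13874.57
-18.8 x − 359.4 y = 12164.90
Solving: x ≈ -90.888, y ≈ -29.094 km (keep extra digits for the depth step; rounded: -90.9, -29.1).
Then from the COR sphere: z² = 225.94² − (x − 66.0)² − (y − 120.4)² with x = -90.888, y = -29.094, so z ≈ 63.926 ≈ 63.9 km.
Check against ELK (with the unrounded solution): distance 159.37 ≈ 159.37 km. ✓

63.9 km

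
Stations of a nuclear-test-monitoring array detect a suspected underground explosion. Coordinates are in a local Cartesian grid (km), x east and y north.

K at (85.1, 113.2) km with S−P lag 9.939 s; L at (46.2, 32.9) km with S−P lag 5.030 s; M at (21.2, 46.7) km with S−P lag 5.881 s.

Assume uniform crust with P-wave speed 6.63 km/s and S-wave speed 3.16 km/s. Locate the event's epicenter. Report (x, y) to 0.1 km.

Distance from S−P lag: d = Δt · v_P v_S / (v_P − v_S) = Δt · (6.63·3.16)/(6.63−3.16) ≈ 6.0377·Δt.
So d_K = 60.01, d_L = 30.37, d_M = 35.51 km.
Circle about each station: (x − 85.1)² + (y − 113.2)² = 60.01²; (x − 46.2)² + (y − 32.9)² = 30.37²; (x − 21.2)² + (y − 46.7)² = 35.51².
Subtracting the K equation from the L and M equations removes the quadratic terms:
-77.8 x − 160.6 y = -14160.54
-127.8 x − 133.0 y = -15085.68
Solving the 2×2 system: x ≈ 53.0, y ≈ 62.5 km.

(53.0, 62.5)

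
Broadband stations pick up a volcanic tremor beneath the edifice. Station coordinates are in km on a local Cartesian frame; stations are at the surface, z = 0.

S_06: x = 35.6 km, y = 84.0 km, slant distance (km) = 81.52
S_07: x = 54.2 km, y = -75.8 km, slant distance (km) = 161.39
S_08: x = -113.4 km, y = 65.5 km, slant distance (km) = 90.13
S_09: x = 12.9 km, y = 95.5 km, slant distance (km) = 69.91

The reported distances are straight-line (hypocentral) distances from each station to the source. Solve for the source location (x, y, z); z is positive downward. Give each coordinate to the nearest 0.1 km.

Each station gives a sphere (x−x_i)² + (y−y_i)² + z² = d_i² (stations at z=0).
Subtracting the S_06 sphere from S_07 and S_08: z² cancels, leaving linear equations in x and y:
37.2 x − 319.6 y = -19041.30
-298.0 x − 37.0 y = 7348.54
Solving: x ≈ -31.600, y ≈ 55.900 km (keep extra digits for the depth step; rounded: -31.6, 55.9).
Then from the S_06 sphere: z² = 81.52² − (x − 35.6)² − (y − 84.0)² with x = -31.600, y = 55.900, so z ≈ 36.607 ≈ 36.6 km.

(-31.6, 55.9, 36.6)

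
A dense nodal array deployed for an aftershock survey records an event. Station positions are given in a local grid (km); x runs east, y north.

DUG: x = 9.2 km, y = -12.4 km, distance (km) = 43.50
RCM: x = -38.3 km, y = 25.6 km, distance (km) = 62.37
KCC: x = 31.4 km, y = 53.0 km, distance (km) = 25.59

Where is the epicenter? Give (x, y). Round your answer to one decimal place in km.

(24.0, 28.5)

Circle about each station: (x − 9.2)² + (y + 12.4)² = 43.50²; (x + 38.3)² + (y − 25.6)² = 62.37²; (x − 31.4)² + (y − 53.0)² = 25.59².
Subtracting pairs of circle equations eliminates x²+y² and gives linear equations (the radical axes):
-95.0 x + 76.0 y = -113.92
44.4 x + 130.8 y = 4793.96
Solving the 2×2 system: x ≈ 24.0, y ≈ 28.5 km.
Check against DUG (with the unrounded x, y): √((x − 9.2)²+(y + 12.4)²) = 43.50 ≈ 43.50 km. ✓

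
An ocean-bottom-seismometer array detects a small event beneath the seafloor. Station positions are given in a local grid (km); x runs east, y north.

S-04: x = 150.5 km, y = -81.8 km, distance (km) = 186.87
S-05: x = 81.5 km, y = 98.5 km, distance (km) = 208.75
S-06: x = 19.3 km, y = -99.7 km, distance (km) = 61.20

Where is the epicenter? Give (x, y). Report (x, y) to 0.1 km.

Circle about each station: (x − 150.5)² + (y + 81.8)² = 186.87²; (x − 81.5)² + (y − 98.5)² = 208.75²; (x − 19.3)² + (y + 99.7)² = 61.20².
Subtracting pairs of circle equations eliminates x²+y² and gives linear equations (the radical axes):
-138.0 x + 360.6 y = -21653.16
-262.4 x − 35.8 y = 12146.05
Solving the 2×2 system: x ≈ -36.2, y ≈ -73.9 km.

x ≈ -36.2 km, y ≈ -73.9 km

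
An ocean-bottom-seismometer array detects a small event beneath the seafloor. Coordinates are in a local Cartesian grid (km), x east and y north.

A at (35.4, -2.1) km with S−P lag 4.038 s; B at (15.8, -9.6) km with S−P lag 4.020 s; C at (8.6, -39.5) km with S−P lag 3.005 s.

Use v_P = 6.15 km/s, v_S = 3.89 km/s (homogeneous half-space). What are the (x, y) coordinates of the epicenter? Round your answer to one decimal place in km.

Distance from S−P lag: d = Δt · v_P v_S / (v_P − v_S) = Δt · (6.15·3.89)/(6.15−3.89) ≈ 10.5856·Δt.
So d_A = 42.74, d_B = 42.55, d_C = 31.81 km.
Circle about each station: (x − 35.4)² + (y + 2.1)² = 42.74²; (x − 15.8)² + (y + 9.6)² = 42.55²; (x − 8.6)² + (y + 39.5)² = 31.81².
Subtracting the A equation from the B and C equations removes the quadratic terms:
-39.2 x − 15.0 y = -899.56
-53.6 x − 74.8 y = 1191.47
Solving the 2×2 system: x ≈ 40.0, y ≈ -44.6 km.

(40.0, -44.6)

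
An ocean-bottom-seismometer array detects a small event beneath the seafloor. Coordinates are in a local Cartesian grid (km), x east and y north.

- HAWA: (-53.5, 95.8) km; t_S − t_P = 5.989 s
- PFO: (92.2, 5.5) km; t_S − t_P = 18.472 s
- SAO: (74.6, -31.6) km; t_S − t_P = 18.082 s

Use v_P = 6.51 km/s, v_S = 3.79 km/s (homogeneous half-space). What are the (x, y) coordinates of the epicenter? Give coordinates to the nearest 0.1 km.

(-70.8, 44.3)

Distance from S−P lag: d = Δt · v_P v_S / (v_P − v_S) = Δt · (6.51·3.79)/(6.51−3.79) ≈ 9.0709·Δt.
So d_HAWA = 54.33, d_PFO = 167.56, d_SAO = 164.02 km.
Circle about each station: (x + 53.5)² + (y − 95.8)² = 54.33²; (x − 92.2)² + (y − 5.5)² = 167.56²; (x − 74.6)² + (y + 31.6)² = 164.02².
Subtracting the HAWA equation from the PFO and SAO equations removes the quadratic terms:
291.4 x − 180.6 y = -28633.40
256.2 x − 254.8 y = -29426.98
Solving the 2×2 system: x ≈ -70.8, y ≈ 44.3 km.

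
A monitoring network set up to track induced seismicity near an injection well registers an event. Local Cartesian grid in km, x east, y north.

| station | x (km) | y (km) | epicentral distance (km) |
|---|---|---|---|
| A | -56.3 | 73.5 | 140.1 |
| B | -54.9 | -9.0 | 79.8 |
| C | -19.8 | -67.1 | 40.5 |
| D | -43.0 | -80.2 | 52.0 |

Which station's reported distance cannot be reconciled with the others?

D

Solve using three stations at a time. Using A, B, C (subtract circle equations pairwise → linear system) gives (x, y) ≈ (15.3, -46.9).
Distances from that point to each station vs reported:
  A: calculated 140.1 vs reported 140.1 → residual 0.0 km
  B: calculated 79.8 vs reported 79.8 → residual 0.0 km
  C: calculated 40.5 vs reported 40.5 → residual 0.0 km
  D: calculated 67.2 vs reported 52.0 → residual 15.2 km
A, B, C are mutually consistent (residuals ≈ 0); D is off by 15.2 km.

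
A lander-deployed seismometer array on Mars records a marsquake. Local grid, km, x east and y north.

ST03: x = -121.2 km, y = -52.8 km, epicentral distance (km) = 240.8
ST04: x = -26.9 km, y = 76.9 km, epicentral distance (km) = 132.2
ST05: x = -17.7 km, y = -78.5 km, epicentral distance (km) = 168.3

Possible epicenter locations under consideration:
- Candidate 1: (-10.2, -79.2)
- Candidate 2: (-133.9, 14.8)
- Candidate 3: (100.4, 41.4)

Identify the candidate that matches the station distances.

Candidate 3

For each candidate, compare |candidate − station| to the reported distance:
Candidate 1: residuals ST03 126.7, ST04 24.8, ST05 160.8 → max 160.8 km
Candidate 2: residuals ST03 172.0, ST04 8.5, ST05 19.3 → max 172.0 km
Candidate 3: residuals ST03 0.0, ST04 0.0, ST05 0.0 → max 0.0 km
Only Candidate 3 has all residuals ≈ 0.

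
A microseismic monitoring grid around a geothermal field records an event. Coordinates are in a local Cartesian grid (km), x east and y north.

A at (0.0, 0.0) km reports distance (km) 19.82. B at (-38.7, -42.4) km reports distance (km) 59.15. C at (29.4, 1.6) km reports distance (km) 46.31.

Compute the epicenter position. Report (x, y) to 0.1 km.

x ≈ -15.7 km, y ≈ 12.1 km

Circle about each station: x² + y² = 19.82²; (x + 38.7)² + (y + 42.4)² = 59.15²; (x − 29.4)² + (y − 1.6)² = 46.31².
Subtracting the A equation from the B and C equations removes the quadratic terms:
-77.4 x − 84.8 y = 189.56
58.8 x + 3.2 y = -884.86
Solving the 2×2 system: x ≈ -15.7, y ≈ 12.1 km.
Check against A (with the unrounded x, y): √(x²+y²) = 19.83 ≈ 19.82 km. ✓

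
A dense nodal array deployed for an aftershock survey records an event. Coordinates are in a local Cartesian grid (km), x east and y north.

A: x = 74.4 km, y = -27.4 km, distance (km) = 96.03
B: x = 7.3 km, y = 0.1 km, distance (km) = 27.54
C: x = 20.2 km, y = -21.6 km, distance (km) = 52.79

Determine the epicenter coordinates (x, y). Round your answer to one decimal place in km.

Circle about each station: (x − 74.4)² + (y + 27.4)² = 96.03²; (x − 7.3)² + (y − 0.1)² = 27.54²; (x − 20.2)² + (y + 21.6)² = 52.79².
Subtracting the A equation from the B and C equations removes the quadratic terms:
-134.2 x + 55.0 y = 2230.49
-108.4 x + 11.6 y = 1023.46
Solving the 2×2 system: x ≈ -6.9, y ≈ 23.7 km.

x ≈ -6.9 km, y ≈ 23.7 km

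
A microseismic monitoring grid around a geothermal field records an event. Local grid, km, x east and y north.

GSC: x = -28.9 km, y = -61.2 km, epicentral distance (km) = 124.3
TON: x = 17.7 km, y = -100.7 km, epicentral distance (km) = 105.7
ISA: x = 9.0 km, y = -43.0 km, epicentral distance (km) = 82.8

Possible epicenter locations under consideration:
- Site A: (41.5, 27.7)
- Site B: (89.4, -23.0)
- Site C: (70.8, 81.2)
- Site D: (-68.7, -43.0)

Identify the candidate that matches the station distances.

Site B

For each candidate, compare |candidate − station| to the reported distance:
Site A: residuals GSC 10.9, TON 24.9, ISA 5.0 → max 24.9 km
Site B: residuals GSC 0.0, TON 0.0, ISA 0.1 → max 0.1 km
Site C: residuals GSC 49.5, TON 83.8, ISA 55.9 → max 83.8 km
Site D: residuals GSC 80.5, TON 1.8, ISA 5.1 → max 80.5 km
Only Site B has all residuals ≈ 0.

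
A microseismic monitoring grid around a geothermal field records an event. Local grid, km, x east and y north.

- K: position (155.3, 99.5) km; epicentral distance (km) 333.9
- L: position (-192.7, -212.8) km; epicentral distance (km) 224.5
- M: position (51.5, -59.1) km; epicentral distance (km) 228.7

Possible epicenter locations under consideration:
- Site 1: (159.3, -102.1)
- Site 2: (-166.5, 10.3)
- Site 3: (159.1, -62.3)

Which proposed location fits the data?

For each candidate, compare |candidate − station| to the reported distance:
Site 1: residuals K 132.3, L 144.5, M 112.6 → max 144.5 km
Site 2: residuals K 0.0, L 0.1, M 0.1 → max 0.1 km
Site 3: residuals K 172.1, L 158.1, M 121.1 → max 172.1 km
Only Site 2 has all residuals ≈ 0.

Site 2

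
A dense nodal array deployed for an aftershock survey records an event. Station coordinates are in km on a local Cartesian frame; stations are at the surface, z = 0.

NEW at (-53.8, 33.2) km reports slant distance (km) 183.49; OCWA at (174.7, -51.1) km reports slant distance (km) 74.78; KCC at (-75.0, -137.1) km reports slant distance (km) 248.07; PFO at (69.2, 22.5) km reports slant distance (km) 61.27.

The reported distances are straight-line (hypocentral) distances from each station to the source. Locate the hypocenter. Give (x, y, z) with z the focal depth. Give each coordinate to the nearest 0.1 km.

Each station gives a sphere (x−x_i)² + (y−y_i)² + z² = d_i² (stations at z=0).
Subtracting the NEW sphere from OCWA and KCC: z² cancels, leaving linear equations in x and y:
457.0 x − 168.6 y = 57211.15
-42.4 x − 340.6 y = -7445.41
Solving: x ≈ 127.402, y ≈ 6.000 km (keep extra digits for the depth step; rounded: 127.4, 6.0).
Then from the NEW sphere: z² = 183.49² − (x + 53.8)² − (y − 33.2)² with x = 127.402, y = 6.000, so z ≈ 9.725 ≈ 9.7 km.

(127.4, 6.0, 9.7)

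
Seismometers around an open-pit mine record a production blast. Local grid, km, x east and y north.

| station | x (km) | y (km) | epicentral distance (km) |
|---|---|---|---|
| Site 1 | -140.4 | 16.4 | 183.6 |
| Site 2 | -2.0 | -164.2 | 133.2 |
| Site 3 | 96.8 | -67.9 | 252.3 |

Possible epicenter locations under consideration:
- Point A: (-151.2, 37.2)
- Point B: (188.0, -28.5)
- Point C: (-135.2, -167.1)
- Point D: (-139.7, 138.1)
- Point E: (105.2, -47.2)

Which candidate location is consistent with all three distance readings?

Point C

For each candidate, compare |candidate − station| to the reported distance:
Point A: residuals Site 1 160.2, Site 2 117.4, Site 3 17.1 → max 160.2 km
Point B: residuals Site 1 147.9, Site 2 100.3, Site 3 153.0 → max 153.0 km
Point C: residuals Site 1 0.0, Site 2 0.0, Site 3 0.0 → max 0.0 km
Point D: residuals Site 1 61.9, Site 2 199.0, Site 3 61.3 → max 199.0 km
Point E: residuals Site 1 70.1, Site 2 25.5, Site 3 230.0 → max 230.0 km
Only Point C has all residuals ≈ 0.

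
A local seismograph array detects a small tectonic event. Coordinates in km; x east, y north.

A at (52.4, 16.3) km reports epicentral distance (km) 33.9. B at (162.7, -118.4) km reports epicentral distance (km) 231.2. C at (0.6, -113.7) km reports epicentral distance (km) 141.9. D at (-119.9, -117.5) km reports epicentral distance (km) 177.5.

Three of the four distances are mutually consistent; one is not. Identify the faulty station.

Solve using three stations at a time. Using B, C, D (subtract circle equations pairwise → linear system) gives (x, y) ≈ (-17.0, 27.1).
Distances from that point to each station vs reported:
  A: calculated 70.2 vs reported 33.9 → residual 36.3 km
  B: calculated 231.2 vs reported 231.2 → residual 0.0 km
  C: calculated 141.9 vs reported 141.9 → residual 0.0 km
  D: calculated 177.5 vs reported 177.5 → residual 0.0 km
B, C, D are mutually consistent (residuals ≈ 0); A is off by 36.3 km.

A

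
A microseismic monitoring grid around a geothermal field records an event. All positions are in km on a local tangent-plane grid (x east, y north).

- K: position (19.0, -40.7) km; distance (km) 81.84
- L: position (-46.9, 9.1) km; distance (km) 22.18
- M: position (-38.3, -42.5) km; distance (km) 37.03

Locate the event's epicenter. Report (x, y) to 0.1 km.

Circle about each station: (x − 19.0)² + (y + 40.7)² = 81.84²; (x + 46.9)² + (y − 9.1)² = 22.18²; (x + 38.3)² + (y + 42.5)² = 37.03².
Subtracting the K equation from the L and M equations removes the quadratic terms:
-131.8 x + 99.6 y = 6470.76
-114.6 x − 3.6 y = 6582.21
Solving the 2×2 system: x ≈ -57.1, y ≈ -10.6 km.

-57.1 km east, -10.6 km north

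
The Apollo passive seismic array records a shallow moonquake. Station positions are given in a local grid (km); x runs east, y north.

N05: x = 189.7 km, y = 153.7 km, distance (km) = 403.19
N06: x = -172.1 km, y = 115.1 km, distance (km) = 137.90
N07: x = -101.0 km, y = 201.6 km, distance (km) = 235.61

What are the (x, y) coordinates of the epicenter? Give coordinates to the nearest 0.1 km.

-172.8 km east, -22.8 km north

Circle about each station: (x − 189.7)² + (y − 153.7)² = 403.19²; (x + 172.1)² + (y − 115.1)² = 137.90²; (x + 101.0)² + (y − 201.6)² = 235.61².
Subtracting the N05 equation from the N06 and N07 equations removes the quadratic terms:
-723.6 x − 77.2 y = 126802.41
-581.4 x + 95.8 y = 98283.88
Solving the 2×2 system: x ≈ -172.8, y ≈ -22.8 km.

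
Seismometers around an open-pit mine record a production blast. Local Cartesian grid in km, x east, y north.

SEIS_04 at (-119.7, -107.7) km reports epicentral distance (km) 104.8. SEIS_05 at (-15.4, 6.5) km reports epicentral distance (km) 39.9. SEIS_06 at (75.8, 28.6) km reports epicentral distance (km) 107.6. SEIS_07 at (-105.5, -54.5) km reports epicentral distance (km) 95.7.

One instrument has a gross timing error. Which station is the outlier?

SEIS_04

Solve using three stations at a time. Using SEIS_05, SEIS_06, SEIS_07 (subtract circle equations pairwise → linear system) gives (x, y) ≈ (-12.3, -33.2).
Distances from that point to each station vs reported:
  SEIS_04: calculated 130.8 vs reported 104.8 → residual 26.0 km
  SEIS_05: calculated 39.8 vs reported 39.9 → residual 0.1 km
  SEIS_06: calculated 107.6 vs reported 107.6 → residual 0.0 km
  SEIS_07: calculated 95.7 vs reported 95.7 → residual 0.0 km
SEIS_05, SEIS_06, SEIS_07 are mutually consistent (residuals ≈ 0); SEIS_04 is off by 26.0 km.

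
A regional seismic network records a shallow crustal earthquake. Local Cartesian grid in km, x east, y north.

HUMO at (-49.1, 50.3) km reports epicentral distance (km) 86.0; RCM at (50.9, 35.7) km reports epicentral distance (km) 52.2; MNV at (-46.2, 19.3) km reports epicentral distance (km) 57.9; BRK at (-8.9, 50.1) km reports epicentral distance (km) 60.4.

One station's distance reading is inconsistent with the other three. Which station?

Solve using three stations at a time. Using HUMO, RCM, BRK (subtract circle equations pairwise → linear system) gives (x, y) ≈ (17.3, -4.3).
Distances from that point to each station vs reported:
  HUMO: calculated 86.0 vs reported 86.0 → residual 0.0 km
  RCM: calculated 52.2 vs reported 52.2 → residual 0.0 km
  MNV: calculated 67.8 vs reported 57.9 → residual 9.9 km
  BRK: calculated 60.4 vs reported 60.4 → residual 0.0 km
HUMO, RCM, BRK are mutually consistent (residuals ≈ 0); MNV is off by 9.9 km.

MNV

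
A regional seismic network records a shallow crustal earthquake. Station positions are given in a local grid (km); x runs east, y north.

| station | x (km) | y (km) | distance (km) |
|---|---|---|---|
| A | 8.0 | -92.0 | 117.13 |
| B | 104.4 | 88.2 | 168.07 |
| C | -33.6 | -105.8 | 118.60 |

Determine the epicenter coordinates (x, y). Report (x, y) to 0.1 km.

x ≈ -45.5 km, y ≈ 12.2 km

Circle about each station: (x − 8.0)² + (y + 92.0)² = 117.13²; (x − 104.4)² + (y − 88.2)² = 168.07²; (x + 33.6)² + (y + 105.8)² = 118.60².
Subtracting pairs of circle equations eliminates x²+y² and gives linear equations (the radical axes):
192.8 x + 360.4 y = -4377.49
-83.2 x − 27.6 y = 3448.08
Solving the 2×2 system: x ≈ -45.5, y ≈ 12.2 km.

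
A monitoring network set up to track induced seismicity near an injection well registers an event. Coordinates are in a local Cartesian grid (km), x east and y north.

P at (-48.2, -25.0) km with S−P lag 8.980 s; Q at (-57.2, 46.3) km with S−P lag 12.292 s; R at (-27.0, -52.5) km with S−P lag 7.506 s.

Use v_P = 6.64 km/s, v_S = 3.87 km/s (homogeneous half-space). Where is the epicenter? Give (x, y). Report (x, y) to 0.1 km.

x ≈ 35.0 km, y ≈ -20.8 km

Distance from S−P lag: d = Δt · v_P v_S / (v_P − v_S) = Δt · (6.64·3.87)/(6.64−3.87) ≈ 9.2768·Δt.
So d_P = 83.31, d_Q = 114.03, d_R = 69.63 km.
Circle about each station: (x + 48.2)² + (y + 25.0)² = 83.31²; (x + 57.2)² + (y − 46.3)² = 114.03²; (x + 27.0)² + (y + 52.5)² = 69.63².
Subtracting pairs of circle equations eliminates x²+y² and gives linear equations (the radical axes):
-18.0 x + 142.6 y = -3594.99
42.4 x − 55.0 y = 2629.23
Solving the 2×2 system: x ≈ 35.0, y ≈ -20.8 km.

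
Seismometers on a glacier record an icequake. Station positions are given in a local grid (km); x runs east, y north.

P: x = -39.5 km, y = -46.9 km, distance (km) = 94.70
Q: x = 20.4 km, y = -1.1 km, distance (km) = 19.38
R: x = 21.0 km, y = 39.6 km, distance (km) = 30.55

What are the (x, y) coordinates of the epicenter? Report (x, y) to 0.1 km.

34.5 km east, 12.2 km north

Circle about each station: (x + 39.5)² + (y + 46.9)² = 94.70²; (x − 20.4)² + (y + 1.1)² = 19.38²; (x − 21.0)² + (y − 39.6)² = 30.55².
Subtracting the P equation from the Q and R equations removes the quadratic terms:
119.8 x + 91.6 y = 5250.02
121.0 x + 173.0 y = 6284.09
Solving the 2×2 system: x ≈ 34.5, y ≈ 12.2 km.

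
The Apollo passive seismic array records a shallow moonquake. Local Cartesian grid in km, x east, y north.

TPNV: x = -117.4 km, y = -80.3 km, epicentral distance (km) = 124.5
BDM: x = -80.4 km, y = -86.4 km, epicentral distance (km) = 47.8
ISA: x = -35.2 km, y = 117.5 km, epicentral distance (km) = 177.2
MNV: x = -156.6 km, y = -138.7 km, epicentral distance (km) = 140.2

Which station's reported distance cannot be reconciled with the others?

Solve using three stations at a time. Using BDM, ISA, MNV (subtract circle equations pairwise → linear system) gives (x, y) ≈ (-40.9, -59.6).
Distances from that point to each station vs reported:
  TPNV: calculated 79.3 vs reported 124.5 → residual 45.2 km
  BDM: calculated 47.8 vs reported 47.8 → residual 0.0 km
  ISA: calculated 177.2 vs reported 177.2 → residual 0.0 km
  MNV: calculated 140.2 vs reported 140.2 → residual 0.0 km
BDM, ISA, MNV are mutually consistent (residuals ≈ 0); TPNV is off by 45.2 km.

TPNV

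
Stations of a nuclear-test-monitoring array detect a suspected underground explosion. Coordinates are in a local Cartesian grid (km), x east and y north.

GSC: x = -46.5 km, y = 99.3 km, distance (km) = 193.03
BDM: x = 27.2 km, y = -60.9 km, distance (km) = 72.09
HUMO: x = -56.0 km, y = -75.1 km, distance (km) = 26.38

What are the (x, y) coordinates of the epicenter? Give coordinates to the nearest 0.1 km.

Circle about each station: (x + 46.5)² + (y − 99.3)² = 193.03²; (x − 27.2)² + (y + 60.9)² = 72.09²; (x + 56.0)² + (y + 75.1)² = 26.38².
Subtracting the GSC equation from the BDM and HUMO equations removes the quadratic terms:
147.4 x − 320.4 y = 24489.52
-19.0 x − 348.8 y = 33317.95
Solving the 2×2 system: x ≈ -37.1, y ≈ -93.5 km.

(-37.1, -93.5)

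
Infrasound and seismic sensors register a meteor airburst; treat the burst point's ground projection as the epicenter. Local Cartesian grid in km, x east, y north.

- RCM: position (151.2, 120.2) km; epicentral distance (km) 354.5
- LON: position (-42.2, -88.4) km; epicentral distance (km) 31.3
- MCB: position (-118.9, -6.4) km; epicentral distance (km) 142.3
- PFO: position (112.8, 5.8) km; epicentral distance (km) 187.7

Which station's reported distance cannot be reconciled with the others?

Solve using three stations at a time. Using LON, MCB, PFO (subtract circle equations pairwise → linear system) gives (x, y) ≈ (-29.2, -116.9).
Distances from that point to each station vs reported:
  RCM: calculated 298.0 vs reported 354.5 → residual 56.5 km
  LON: calculated 31.3 vs reported 31.3 → residual 0.0 km
  MCB: calculated 142.3 vs reported 142.3 → residual 0.0 km
  PFO: calculated 187.7 vs reported 187.7 → residual 0.0 km
LON, MCB, PFO are mutually consistent (residuals ≈ 0); RCM is off by 56.5 km.

RCM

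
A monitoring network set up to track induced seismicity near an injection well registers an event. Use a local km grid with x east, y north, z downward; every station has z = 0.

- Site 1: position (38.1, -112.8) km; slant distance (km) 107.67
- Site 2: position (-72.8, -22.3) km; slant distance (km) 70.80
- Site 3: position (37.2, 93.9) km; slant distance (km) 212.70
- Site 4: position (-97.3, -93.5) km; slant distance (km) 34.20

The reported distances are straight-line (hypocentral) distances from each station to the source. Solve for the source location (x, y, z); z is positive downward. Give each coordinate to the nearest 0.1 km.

(-66.4, -91.3, 14.5)

Each station gives a sphere (x−x_i)² + (y−y_i)² + z² = d_i² (stations at z=0).
Subtracting the Site 1 sphere from Site 2 and Site 3: z² cancels, leaving linear equations in x and y:
-221.8 x + 181.0 y = -1798.13
-1.8 x + 413.4 y = -37622.86
Solving: x ≈ -66.396, y ≈ -91.297 km (keep extra digits for the depth step; rounded: -66.4, -91.3).
Then from the Site 1 sphere: z² = 107.67² − (x − 38.1)² − (y + 112.8)² with x = -66.396, y = -91.297, so z ≈ 14.527 ≈ 14.5 km.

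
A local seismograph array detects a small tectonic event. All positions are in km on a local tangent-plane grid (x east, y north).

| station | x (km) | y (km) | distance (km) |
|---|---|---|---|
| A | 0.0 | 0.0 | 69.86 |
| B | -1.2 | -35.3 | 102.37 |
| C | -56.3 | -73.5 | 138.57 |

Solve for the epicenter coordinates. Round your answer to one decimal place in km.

(-30.8, 62.7)

Circle about each station: x² + y² = 69.86²; (x + 1.2)² + (y + 35.3)² = 102.37²; (x + 56.3)² + (y + 73.5)² = 138.57².
Subtracting pairs of circle equations eliminates x²+y² and gives linear equations (the radical axes):
-2.4 x − 70.6 y = -4351.67
-112.6 x − 147.0 y = -5749.29
Solving the 2×2 system: x ≈ -30.8, y ≈ 62.7 km.
Check against A (with the unrounded x, y): √(x²+y²) = 69.83 ≈ 69.86 km. ✓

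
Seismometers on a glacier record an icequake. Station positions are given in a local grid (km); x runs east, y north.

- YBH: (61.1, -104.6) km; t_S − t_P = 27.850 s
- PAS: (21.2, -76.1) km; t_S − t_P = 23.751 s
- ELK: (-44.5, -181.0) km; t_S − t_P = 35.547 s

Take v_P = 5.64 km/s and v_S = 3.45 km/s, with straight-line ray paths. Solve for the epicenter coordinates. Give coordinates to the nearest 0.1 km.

Distance from S−P lag: d = Δt · v_P v_S / (v_P − v_S) = Δt · (5.64·3.45)/(5.64−3.45) ≈ 8.8849·Δt.
So d_YBH = 247.45, d_PAS = 211.03, d_ELK = 315.83 km.
Circle about each station: (x − 61.1)² + (y + 104.6)² = 247.45²; (x − 21.2)² + (y + 76.1)² = 211.03²; (x + 44.5)² + (y + 181.0)² = 315.83².
Subtracting the YBH equation from the PAS and ELK equations removes the quadratic terms:
-79.8 x + 57.0 y = 8264.12
-211.2 x − 152.8 y = -18450.21
Solving the 2×2 system: x ≈ -8.7, y ≈ 132.8 km.

-8.7 km east, 132.8 km north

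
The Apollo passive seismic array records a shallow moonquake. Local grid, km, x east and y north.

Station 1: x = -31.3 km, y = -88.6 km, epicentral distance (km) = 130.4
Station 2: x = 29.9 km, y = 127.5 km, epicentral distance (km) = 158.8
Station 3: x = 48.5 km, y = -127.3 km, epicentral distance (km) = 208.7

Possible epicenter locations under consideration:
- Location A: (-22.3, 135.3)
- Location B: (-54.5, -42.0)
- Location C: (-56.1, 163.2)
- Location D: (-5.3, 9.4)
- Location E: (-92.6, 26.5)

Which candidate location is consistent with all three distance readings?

Location E

For each candidate, compare |candidate − station| to the reported distance:
Location A: residuals Station 1 93.7, Station 2 106.0, Station 3 63.3 → max 106.0 km
Location B: residuals Station 1 78.3, Station 2 30.6, Station 3 75.0 → max 78.3 km
Location C: residuals Station 1 122.6, Station 2 65.7, Station 3 100.1 → max 122.6 km
Location D: residuals Station 1 29.0, Station 2 35.6, Station 3 61.8 → max 61.8 km
Location E: residuals Station 1 0.0, Station 2 0.0, Station 3 0.0 → max 0.0 km
Only Location E has all residuals ≈ 0.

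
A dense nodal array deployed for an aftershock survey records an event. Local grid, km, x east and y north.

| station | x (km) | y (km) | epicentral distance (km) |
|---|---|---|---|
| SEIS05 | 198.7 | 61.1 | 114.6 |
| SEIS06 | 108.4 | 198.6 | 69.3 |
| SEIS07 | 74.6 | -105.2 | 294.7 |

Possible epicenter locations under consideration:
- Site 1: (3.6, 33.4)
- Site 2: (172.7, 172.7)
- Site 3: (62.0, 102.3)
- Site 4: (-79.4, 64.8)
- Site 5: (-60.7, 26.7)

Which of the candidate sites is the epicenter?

Site 2

For each candidate, compare |candidate − station| to the reported distance:
Site 1: residuals SEIS05 82.5, SEIS06 126.3, SEIS07 139.0 → max 139.0 km
Site 2: residuals SEIS05 0.0, SEIS06 0.0, SEIS07 0.0 → max 0.0 km
Site 3: residuals SEIS05 28.2, SEIS06 37.6, SEIS07 86.8 → max 86.8 km
Site 4: residuals SEIS05 163.5, SEIS06 161.3, SEIS07 65.3 → max 163.5 km
Site 5: residuals SEIS05 147.1, SEIS06 171.8, SEIS07 105.7 → max 171.8 km
Only Site 2 has all residuals ≈ 0.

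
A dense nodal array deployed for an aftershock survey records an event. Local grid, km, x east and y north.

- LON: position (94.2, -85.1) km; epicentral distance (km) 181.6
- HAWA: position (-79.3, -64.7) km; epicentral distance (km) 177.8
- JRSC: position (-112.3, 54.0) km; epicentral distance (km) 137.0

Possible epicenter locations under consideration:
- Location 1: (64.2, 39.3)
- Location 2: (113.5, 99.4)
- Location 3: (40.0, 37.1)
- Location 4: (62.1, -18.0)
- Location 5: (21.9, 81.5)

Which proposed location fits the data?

Location 5

For each candidate, compare |candidate − station| to the reported distance:
Location 1: residuals LON 53.6, HAWA 0.6, JRSC 40.1 → max 53.6 km
Location 2: residuals LON 3.9, HAWA 75.4, JRSC 93.3 → max 93.3 km
Location 3: residuals LON 47.9, HAWA 21.0, JRSC 16.2 → max 47.9 km
Location 4: residuals LON 107.2, HAWA 28.9, JRSC 51.7 → max 107.2 km
Location 5: residuals LON 0.0, HAWA 0.0, JRSC 0.0 → max 0.0 km
Only Location 5 has all residuals ≈ 0.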